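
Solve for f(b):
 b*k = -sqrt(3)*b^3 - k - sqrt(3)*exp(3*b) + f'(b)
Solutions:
 f(b) = C1 + sqrt(3)*b^4/4 + b^2*k/2 + b*k + sqrt(3)*exp(3*b)/3


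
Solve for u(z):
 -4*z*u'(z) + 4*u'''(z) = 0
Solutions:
 u(z) = C1 + Integral(C2*airyai(z) + C3*airybi(z), z)


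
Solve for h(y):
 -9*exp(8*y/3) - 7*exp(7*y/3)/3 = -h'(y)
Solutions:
 h(y) = C1 + 27*exp(8*y/3)/8 + exp(7*y/3)


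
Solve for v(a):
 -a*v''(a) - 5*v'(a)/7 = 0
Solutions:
 v(a) = C1 + C2*a^(2/7)


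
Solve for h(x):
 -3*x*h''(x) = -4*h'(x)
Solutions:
 h(x) = C1 + C2*x^(7/3)


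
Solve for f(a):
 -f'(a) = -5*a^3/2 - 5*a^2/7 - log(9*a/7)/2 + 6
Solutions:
 f(a) = C1 + 5*a^4/8 + 5*a^3/21 + a*log(a)/2 - 13*a/2 - a*log(7)/2 + a*log(3)


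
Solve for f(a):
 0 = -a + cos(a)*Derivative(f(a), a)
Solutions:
 f(a) = C1 + Integral(a/cos(a), a)


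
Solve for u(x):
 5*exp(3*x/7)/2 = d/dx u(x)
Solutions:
 u(x) = C1 + 35*exp(3*x/7)/6


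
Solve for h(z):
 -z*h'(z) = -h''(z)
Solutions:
 h(z) = C1 + C2*erfi(sqrt(2)*z/2)


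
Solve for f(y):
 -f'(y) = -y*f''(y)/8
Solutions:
 f(y) = C1 + C2*y^9


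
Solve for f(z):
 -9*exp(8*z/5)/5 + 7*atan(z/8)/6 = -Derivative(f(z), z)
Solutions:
 f(z) = C1 - 7*z*atan(z/8)/6 + 9*exp(8*z/5)/8 + 14*log(z^2 + 64)/3


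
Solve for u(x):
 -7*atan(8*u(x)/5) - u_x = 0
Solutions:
 Integral(1/atan(8*_y/5), (_y, u(x))) = C1 - 7*x


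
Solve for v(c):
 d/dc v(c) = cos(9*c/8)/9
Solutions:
 v(c) = C1 + 8*sin(9*c/8)/81


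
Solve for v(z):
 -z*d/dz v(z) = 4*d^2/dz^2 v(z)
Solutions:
 v(z) = C1 + C2*erf(sqrt(2)*z/4)


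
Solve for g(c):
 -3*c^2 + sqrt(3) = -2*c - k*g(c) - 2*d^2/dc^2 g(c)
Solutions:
 g(c) = C1*exp(-sqrt(2)*c*sqrt(-k)/2) + C2*exp(sqrt(2)*c*sqrt(-k)/2) + 3*c^2/k - 2*c/k - sqrt(3)/k - 12/k^2


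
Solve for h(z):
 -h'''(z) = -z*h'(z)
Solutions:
 h(z) = C1 + Integral(C2*airyai(z) + C3*airybi(z), z)


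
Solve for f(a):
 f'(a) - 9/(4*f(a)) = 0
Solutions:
 f(a) = -sqrt(C1 + 18*a)/2
 f(a) = sqrt(C1 + 18*a)/2


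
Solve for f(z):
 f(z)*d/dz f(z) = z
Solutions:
 f(z) = -sqrt(C1 + z^2)
 f(z) = sqrt(C1 + z^2)


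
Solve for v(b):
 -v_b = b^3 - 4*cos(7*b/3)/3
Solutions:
 v(b) = C1 - b^4/4 + 4*sin(7*b/3)/7


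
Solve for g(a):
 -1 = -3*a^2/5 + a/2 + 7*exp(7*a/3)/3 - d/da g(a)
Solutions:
 g(a) = C1 - a^3/5 + a^2/4 + a + exp(7*a/3)


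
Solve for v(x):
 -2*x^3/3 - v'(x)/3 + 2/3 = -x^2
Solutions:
 v(x) = C1 - x^4/2 + x^3 + 2*x


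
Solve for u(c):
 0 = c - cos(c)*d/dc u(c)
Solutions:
 u(c) = C1 + Integral(c/cos(c), c)


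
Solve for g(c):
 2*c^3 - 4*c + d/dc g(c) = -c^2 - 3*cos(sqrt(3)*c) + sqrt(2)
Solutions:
 g(c) = C1 - c^4/2 - c^3/3 + 2*c^2 + sqrt(2)*c - sqrt(3)*sin(sqrt(3)*c)


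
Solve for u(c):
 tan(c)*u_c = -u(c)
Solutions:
 u(c) = C1/sin(c)


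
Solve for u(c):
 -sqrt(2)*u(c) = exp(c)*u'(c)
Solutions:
 u(c) = C1*exp(sqrt(2)*exp(-c))


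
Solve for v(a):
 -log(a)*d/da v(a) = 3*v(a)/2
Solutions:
 v(a) = C1*exp(-3*li(a)/2)


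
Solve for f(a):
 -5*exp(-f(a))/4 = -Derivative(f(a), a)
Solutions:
 f(a) = log(C1 + 5*a/4)


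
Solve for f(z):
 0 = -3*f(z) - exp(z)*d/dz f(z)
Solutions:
 f(z) = C1*exp(3*exp(-z))


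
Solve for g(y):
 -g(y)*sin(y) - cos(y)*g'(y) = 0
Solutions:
 g(y) = C1*cos(y)


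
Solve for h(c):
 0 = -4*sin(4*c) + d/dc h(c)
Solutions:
 h(c) = C1 - cos(4*c)


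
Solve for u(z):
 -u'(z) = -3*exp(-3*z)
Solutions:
 u(z) = C1 - exp(-3*z)


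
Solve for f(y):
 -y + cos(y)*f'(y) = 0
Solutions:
 f(y) = C1 + Integral(y/cos(y), y)


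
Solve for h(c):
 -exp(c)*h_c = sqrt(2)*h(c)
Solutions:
 h(c) = C1*exp(sqrt(2)*exp(-c))


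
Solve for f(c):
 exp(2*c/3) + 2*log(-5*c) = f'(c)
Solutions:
 f(c) = C1 + 2*c*log(-c) + 2*c*(-1 + log(5)) + 3*exp(2*c/3)/2


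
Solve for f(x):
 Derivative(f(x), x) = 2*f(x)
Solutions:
 f(x) = C1*exp(2*x)


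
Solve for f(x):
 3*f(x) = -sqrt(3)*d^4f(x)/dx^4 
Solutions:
 f(x) = (C1*sin(sqrt(2)*3^(1/8)*x/2) + C2*cos(sqrt(2)*3^(1/8)*x/2))*exp(-sqrt(2)*3^(1/8)*x/2) + (C3*sin(sqrt(2)*3^(1/8)*x/2) + C4*cos(sqrt(2)*3^(1/8)*x/2))*exp(sqrt(2)*3^(1/8)*x/2)


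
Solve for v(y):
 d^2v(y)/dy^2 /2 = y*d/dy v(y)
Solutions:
 v(y) = C1 + C2*erfi(y)


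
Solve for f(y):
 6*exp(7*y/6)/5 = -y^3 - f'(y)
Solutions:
 f(y) = C1 - y^4/4 - 36*exp(7*y/6)/35


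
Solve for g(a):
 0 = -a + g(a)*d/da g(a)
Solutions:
 g(a) = -sqrt(C1 + a^2)
 g(a) = sqrt(C1 + a^2)


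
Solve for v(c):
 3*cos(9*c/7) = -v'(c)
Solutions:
 v(c) = C1 - 7*sin(9*c/7)/3


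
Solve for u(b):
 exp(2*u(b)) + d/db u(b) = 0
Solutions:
 u(b) = log(-sqrt(-1/(C1 - b))) - log(2)/2
 u(b) = log(-1/(C1 - b))/2 - log(2)/2


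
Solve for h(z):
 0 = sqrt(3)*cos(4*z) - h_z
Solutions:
 h(z) = C1 + sqrt(3)*sin(4*z)/4


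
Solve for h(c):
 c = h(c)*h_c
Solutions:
 h(c) = -sqrt(C1 + c^2)
 h(c) = sqrt(C1 + c^2)


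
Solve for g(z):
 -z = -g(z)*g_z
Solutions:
 g(z) = -sqrt(C1 + z^2)
 g(z) = sqrt(C1 + z^2)


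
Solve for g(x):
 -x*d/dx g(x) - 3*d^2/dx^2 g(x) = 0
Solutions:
 g(x) = C1 + C2*erf(sqrt(6)*x/6)


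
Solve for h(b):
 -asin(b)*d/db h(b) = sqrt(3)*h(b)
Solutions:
 h(b) = C1*exp(-sqrt(3)*Integral(1/asin(b), b))


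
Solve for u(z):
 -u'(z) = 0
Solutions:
 u(z) = C1


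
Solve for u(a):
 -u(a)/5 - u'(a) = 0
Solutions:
 u(a) = C1*exp(-a/5)


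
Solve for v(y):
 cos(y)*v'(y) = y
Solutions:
 v(y) = C1 + Integral(y/cos(y), y)


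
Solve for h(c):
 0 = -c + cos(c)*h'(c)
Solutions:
 h(c) = C1 + Integral(c/cos(c), c)


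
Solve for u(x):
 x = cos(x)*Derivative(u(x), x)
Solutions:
 u(x) = C1 + Integral(x/cos(x), x)


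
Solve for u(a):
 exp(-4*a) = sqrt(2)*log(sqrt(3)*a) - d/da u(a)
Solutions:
 u(a) = C1 + sqrt(2)*a*log(a) + sqrt(2)*a*(-1 + log(3)/2) + exp(-4*a)/4


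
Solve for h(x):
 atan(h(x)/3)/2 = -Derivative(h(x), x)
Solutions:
 Integral(1/atan(_y/3), (_y, h(x))) = C1 - x/2


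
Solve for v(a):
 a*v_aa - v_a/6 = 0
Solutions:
 v(a) = C1 + C2*a^(7/6)


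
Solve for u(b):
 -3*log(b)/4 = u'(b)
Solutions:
 u(b) = C1 - 3*b*log(b)/4 + 3*b/4


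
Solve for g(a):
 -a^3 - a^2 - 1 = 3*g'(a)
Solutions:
 g(a) = C1 - a^4/12 - a^3/9 - a/3


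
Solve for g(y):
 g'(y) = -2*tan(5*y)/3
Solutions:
 g(y) = C1 + 2*log(cos(5*y))/15


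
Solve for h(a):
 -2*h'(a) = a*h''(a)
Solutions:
 h(a) = C1 + C2/a


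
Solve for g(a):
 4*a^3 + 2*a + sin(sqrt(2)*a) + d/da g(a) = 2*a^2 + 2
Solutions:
 g(a) = C1 - a^4 + 2*a^3/3 - a^2 + 2*a + sqrt(2)*cos(sqrt(2)*a)/2


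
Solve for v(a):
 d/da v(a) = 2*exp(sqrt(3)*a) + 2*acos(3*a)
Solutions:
 v(a) = C1 + 2*a*acos(3*a) - 2*sqrt(1 - 9*a^2)/3 + 2*sqrt(3)*exp(sqrt(3)*a)/3


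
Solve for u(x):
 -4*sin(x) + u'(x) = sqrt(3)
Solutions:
 u(x) = C1 + sqrt(3)*x - 4*cos(x)


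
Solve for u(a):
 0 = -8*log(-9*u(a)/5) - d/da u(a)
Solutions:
 Integral(1/(log(-_y) - log(5) + 2*log(3)), (_y, u(a)))/8 = C1 - a


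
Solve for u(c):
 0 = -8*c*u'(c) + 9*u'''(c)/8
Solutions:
 u(c) = C1 + Integral(C2*airyai(4*3^(1/3)*c/3) + C3*airybi(4*3^(1/3)*c/3), c)


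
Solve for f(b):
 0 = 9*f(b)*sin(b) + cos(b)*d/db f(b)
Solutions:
 f(b) = C1*cos(b)^9


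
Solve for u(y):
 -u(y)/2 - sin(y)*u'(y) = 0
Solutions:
 u(y) = C1*(cos(y) + 1)^(1/4)/(cos(y) - 1)^(1/4)


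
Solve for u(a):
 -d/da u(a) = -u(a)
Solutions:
 u(a) = C1*exp(a)


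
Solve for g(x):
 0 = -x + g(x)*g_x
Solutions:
 g(x) = -sqrt(C1 + x^2)
 g(x) = sqrt(C1 + x^2)


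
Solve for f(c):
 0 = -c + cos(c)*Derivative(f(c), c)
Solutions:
 f(c) = C1 + Integral(c/cos(c), c)


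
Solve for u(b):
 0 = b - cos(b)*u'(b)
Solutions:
 u(b) = C1 + Integral(b/cos(b), b)


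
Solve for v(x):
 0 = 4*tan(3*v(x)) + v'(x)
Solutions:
 v(x) = -asin(C1*exp(-12*x))/3 + pi/3
 v(x) = asin(C1*exp(-12*x))/3


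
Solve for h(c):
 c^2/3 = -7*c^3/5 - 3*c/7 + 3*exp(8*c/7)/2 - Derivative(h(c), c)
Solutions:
 h(c) = C1 - 7*c^4/20 - c^3/9 - 3*c^2/14 + 21*exp(8*c/7)/16


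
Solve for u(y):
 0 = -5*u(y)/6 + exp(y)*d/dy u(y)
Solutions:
 u(y) = C1*exp(-5*exp(-y)/6)


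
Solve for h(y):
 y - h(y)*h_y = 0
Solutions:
 h(y) = -sqrt(C1 + y^2)
 h(y) = sqrt(C1 + y^2)


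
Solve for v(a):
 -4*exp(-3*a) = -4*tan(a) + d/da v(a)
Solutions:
 v(a) = C1 + 2*log(tan(a)^2 + 1) + 4*exp(-3*a)/3


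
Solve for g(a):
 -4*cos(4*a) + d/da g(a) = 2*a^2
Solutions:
 g(a) = C1 + 2*a^3/3 + sin(4*a)


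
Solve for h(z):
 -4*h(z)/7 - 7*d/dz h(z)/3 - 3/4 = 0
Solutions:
 h(z) = C1*exp(-12*z/49) - 21/16


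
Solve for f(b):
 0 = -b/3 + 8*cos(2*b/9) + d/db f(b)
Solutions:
 f(b) = C1 + b^2/6 - 36*sin(2*b/9)


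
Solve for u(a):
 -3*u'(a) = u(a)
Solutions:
 u(a) = C1*exp(-a/3)


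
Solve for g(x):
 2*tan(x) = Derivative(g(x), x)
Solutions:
 g(x) = C1 - 2*log(cos(x))


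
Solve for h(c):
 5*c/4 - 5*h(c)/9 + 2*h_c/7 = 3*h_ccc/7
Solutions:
 h(c) = C1*exp(2^(1/3)*c*(4/(sqrt(1193) + 35)^(1/3) + 2^(1/3)*(sqrt(1193) + 35)^(1/3))/12)*sin(2^(1/3)*sqrt(3)*c*(-2^(1/3)*(sqrt(1193) + 35)^(1/3) + 4/(sqrt(1193) + 35)^(1/3))/12) + C2*exp(2^(1/3)*c*(4/(sqrt(1193) + 35)^(1/3) + 2^(1/3)*(sqrt(1193) + 35)^(1/3))/12)*cos(2^(1/3)*sqrt(3)*c*(-2^(1/3)*(sqrt(1193) + 35)^(1/3) + 4/(sqrt(1193) + 35)^(1/3))/12) + C3*exp(-2^(1/3)*c*(4/(sqrt(1193) + 35)^(1/3) + 2^(1/3)*(sqrt(1193) + 35)^(1/3))/6) + 9*c/4 + 81/70


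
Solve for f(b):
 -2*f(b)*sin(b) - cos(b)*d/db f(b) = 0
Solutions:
 f(b) = C1*cos(b)^2


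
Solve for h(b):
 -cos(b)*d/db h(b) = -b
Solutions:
 h(b) = C1 + Integral(b/cos(b), b)


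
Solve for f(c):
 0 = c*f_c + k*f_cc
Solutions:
 f(c) = C1 + C2*sqrt(k)*erf(sqrt(2)*c*sqrt(1/k)/2)


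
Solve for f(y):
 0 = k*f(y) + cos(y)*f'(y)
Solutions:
 f(y) = C1*exp(k*(log(sin(y) - 1) - log(sin(y) + 1))/2)


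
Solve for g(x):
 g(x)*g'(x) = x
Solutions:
 g(x) = -sqrt(C1 + x^2)
 g(x) = sqrt(C1 + x^2)


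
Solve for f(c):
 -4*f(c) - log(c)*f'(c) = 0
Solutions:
 f(c) = C1*exp(-4*li(c))


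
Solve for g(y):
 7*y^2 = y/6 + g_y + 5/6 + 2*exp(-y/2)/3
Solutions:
 g(y) = C1 + 7*y^3/3 - y^2/12 - 5*y/6 + 4*exp(-y/2)/3


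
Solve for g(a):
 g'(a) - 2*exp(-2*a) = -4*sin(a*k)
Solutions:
 g(a) = C1 - exp(-2*a) + 4*cos(a*k)/k


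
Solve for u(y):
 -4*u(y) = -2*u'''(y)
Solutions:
 u(y) = C3*exp(2^(1/3)*y) + (C1*sin(2^(1/3)*sqrt(3)*y/2) + C2*cos(2^(1/3)*sqrt(3)*y/2))*exp(-2^(1/3)*y/2)


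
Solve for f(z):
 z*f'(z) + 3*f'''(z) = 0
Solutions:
 f(z) = C1 + Integral(C2*airyai(-3^(2/3)*z/3) + C3*airybi(-3^(2/3)*z/3), z)


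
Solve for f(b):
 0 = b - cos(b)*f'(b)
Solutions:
 f(b) = C1 + Integral(b/cos(b), b)


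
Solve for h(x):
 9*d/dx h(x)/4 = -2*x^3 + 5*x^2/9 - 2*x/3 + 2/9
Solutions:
 h(x) = C1 - 2*x^4/9 + 20*x^3/243 - 4*x^2/27 + 8*x/81


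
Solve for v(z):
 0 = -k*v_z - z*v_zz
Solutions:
 v(z) = C1 + z^(1 - re(k))*(C2*sin(log(z)*Abs(im(k))) + C3*cos(log(z)*im(k)))


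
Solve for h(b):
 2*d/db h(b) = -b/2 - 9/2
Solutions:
 h(b) = C1 - b^2/8 - 9*b/4


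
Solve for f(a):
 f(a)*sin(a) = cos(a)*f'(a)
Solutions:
 f(a) = C1/cos(a)


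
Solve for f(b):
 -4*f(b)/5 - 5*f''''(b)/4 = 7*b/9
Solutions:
 f(b) = -35*b/36 + (C1*sin(sqrt(10)*b/5) + C2*cos(sqrt(10)*b/5))*exp(-sqrt(10)*b/5) + (C3*sin(sqrt(10)*b/5) + C4*cos(sqrt(10)*b/5))*exp(sqrt(10)*b/5)


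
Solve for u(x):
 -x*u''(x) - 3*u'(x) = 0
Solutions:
 u(x) = C1 + C2/x^2


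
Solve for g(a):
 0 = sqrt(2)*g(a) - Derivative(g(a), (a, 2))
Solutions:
 g(a) = C1*exp(-2^(1/4)*a) + C2*exp(2^(1/4)*a)


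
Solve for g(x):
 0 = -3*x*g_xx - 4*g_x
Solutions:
 g(x) = C1 + C2/x^(1/3)


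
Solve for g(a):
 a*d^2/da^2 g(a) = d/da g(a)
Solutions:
 g(a) = C1 + C2*a^2


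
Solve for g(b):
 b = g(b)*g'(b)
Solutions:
 g(b) = -sqrt(C1 + b^2)
 g(b) = sqrt(C1 + b^2)


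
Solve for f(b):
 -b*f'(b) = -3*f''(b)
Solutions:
 f(b) = C1 + C2*erfi(sqrt(6)*b/6)


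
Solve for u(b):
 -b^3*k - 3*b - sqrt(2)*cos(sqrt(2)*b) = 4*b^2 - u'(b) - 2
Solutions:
 u(b) = C1 + b^4*k/4 + 4*b^3/3 + 3*b^2/2 - 2*b + sin(sqrt(2)*b)


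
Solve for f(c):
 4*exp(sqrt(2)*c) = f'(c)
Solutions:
 f(c) = C1 + 2*sqrt(2)*exp(sqrt(2)*c)


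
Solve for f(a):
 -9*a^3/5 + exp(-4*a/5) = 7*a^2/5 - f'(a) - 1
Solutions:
 f(a) = C1 + 9*a^4/20 + 7*a^3/15 - a + 5*exp(-4*a/5)/4


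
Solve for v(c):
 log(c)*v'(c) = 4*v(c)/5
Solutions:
 v(c) = C1*exp(4*li(c)/5)


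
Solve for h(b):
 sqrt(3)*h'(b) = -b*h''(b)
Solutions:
 h(b) = C1 + C2*b^(1 - sqrt(3))


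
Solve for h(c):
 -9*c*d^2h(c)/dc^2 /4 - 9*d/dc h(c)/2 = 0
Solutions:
 h(c) = C1 + C2/c


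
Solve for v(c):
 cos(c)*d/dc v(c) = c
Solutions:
 v(c) = C1 + Integral(c/cos(c), c)


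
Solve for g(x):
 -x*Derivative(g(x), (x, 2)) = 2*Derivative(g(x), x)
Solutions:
 g(x) = C1 + C2/x


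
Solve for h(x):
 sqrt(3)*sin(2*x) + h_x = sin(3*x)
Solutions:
 h(x) = C1 + sqrt(3)*cos(2*x)/2 - cos(3*x)/3


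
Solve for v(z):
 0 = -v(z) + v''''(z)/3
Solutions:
 v(z) = C1*exp(-3^(1/4)*z) + C2*exp(3^(1/4)*z) + C3*sin(3^(1/4)*z) + C4*cos(3^(1/4)*z)


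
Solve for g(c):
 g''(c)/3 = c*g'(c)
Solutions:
 g(c) = C1 + C2*erfi(sqrt(6)*c/2)


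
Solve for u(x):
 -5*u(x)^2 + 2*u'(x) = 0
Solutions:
 u(x) = -2/(C1 + 5*x)


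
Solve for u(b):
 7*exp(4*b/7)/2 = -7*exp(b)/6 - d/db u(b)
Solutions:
 u(b) = C1 - 49*exp(4*b/7)/8 - 7*exp(b)/6


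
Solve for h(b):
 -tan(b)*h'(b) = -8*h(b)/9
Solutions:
 h(b) = C1*sin(b)^(8/9)


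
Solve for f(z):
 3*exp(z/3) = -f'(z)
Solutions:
 f(z) = C1 - 9*exp(z/3)


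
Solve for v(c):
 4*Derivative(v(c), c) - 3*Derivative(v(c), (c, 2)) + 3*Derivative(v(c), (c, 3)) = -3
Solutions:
 v(c) = C1 - 3*c/4 + (C2*sin(sqrt(39)*c/6) + C3*cos(sqrt(39)*c/6))*exp(c/2)


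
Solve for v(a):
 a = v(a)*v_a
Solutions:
 v(a) = -sqrt(C1 + a^2)
 v(a) = sqrt(C1 + a^2)


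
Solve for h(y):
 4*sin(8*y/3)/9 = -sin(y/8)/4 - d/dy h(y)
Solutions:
 h(y) = C1 + 2*cos(y/8) + cos(8*y/3)/6


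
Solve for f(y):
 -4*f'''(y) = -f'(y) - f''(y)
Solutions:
 f(y) = C1 + C2*exp(y*(1 - sqrt(17))/8) + C3*exp(y*(1 + sqrt(17))/8)


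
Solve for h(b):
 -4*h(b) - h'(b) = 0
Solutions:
 h(b) = C1*exp(-4*b)


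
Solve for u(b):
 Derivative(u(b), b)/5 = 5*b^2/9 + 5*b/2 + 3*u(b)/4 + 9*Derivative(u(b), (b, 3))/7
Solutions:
 u(b) = C1*exp(105^(1/3)*b*(4*105^(1/3)/(sqrt(4093905) + 2025)^(1/3) + (sqrt(4093905) + 2025)^(1/3))/180)*sin(3^(1/6)*35^(1/3)*b*(-3^(2/3)*(sqrt(4093905) + 2025)^(1/3) + 12*35^(1/3)/(sqrt(4093905) + 2025)^(1/3))/180) + C2*exp(105^(1/3)*b*(4*105^(1/3)/(sqrt(4093905) + 2025)^(1/3) + (sqrt(4093905) + 2025)^(1/3))/180)*cos(3^(1/6)*35^(1/3)*b*(-3^(2/3)*(sqrt(4093905) + 2025)^(1/3) + 12*35^(1/3)/(sqrt(4093905) + 2025)^(1/3))/180) + C3*exp(-105^(1/3)*b*(4*105^(1/3)/(sqrt(4093905) + 2025)^(1/3) + (sqrt(4093905) + 2025)^(1/3))/90) - 20*b^2/27 - 302*b/81 - 1208/1215


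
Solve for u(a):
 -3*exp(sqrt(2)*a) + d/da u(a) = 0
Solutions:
 u(a) = C1 + 3*sqrt(2)*exp(sqrt(2)*a)/2


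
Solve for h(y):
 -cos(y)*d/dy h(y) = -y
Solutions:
 h(y) = C1 + Integral(y/cos(y), y)


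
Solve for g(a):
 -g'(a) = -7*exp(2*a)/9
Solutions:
 g(a) = C1 + 7*exp(2*a)/18


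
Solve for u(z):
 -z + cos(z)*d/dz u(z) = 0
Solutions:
 u(z) = C1 + Integral(z/cos(z), z)


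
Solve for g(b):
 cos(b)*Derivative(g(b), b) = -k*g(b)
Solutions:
 g(b) = C1*exp(k*(log(sin(b) - 1) - log(sin(b) + 1))/2)


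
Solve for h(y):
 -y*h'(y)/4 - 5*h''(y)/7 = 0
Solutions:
 h(y) = C1 + C2*erf(sqrt(70)*y/20)


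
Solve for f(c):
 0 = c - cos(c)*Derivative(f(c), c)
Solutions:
 f(c) = C1 + Integral(c/cos(c), c)


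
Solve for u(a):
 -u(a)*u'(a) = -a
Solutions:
 u(a) = -sqrt(C1 + a^2)
 u(a) = sqrt(C1 + a^2)


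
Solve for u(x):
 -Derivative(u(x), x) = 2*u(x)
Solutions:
 u(x) = C1*exp(-2*x)


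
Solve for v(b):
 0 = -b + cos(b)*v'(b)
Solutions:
 v(b) = C1 + Integral(b/cos(b), b)


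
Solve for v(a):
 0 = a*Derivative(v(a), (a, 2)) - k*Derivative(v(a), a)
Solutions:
 v(a) = C1 + a^(re(k) + 1)*(C2*sin(log(a)*Abs(im(k))) + C3*cos(log(a)*im(k)))


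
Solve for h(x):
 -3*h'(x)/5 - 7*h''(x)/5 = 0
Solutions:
 h(x) = C1 + C2*exp(-3*x/7)


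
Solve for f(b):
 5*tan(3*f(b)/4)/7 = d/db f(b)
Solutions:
 f(b) = -4*asin(C1*exp(15*b/28))/3 + 4*pi/3
 f(b) = 4*asin(C1*exp(15*b/28))/3


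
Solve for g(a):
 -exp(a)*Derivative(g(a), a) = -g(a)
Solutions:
 g(a) = C1*exp(-exp(-a))


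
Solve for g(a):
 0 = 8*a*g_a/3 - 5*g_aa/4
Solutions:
 g(a) = C1 + C2*erfi(4*sqrt(15)*a/15)


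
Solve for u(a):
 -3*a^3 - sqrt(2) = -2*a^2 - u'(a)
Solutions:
 u(a) = C1 + 3*a^4/4 - 2*a^3/3 + sqrt(2)*a


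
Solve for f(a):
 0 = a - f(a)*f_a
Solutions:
 f(a) = -sqrt(C1 + a^2)
 f(a) = sqrt(C1 + a^2)


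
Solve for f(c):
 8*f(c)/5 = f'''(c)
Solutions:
 f(c) = C3*exp(2*5^(2/3)*c/5) + (C1*sin(sqrt(3)*5^(2/3)*c/5) + C2*cos(sqrt(3)*5^(2/3)*c/5))*exp(-5^(2/3)*c/5)


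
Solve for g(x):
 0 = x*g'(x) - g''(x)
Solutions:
 g(x) = C1 + C2*erfi(sqrt(2)*x/2)


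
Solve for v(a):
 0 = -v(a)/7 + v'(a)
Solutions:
 v(a) = C1*exp(a/7)


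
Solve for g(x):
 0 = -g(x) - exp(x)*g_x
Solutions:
 g(x) = C1*exp(exp(-x))


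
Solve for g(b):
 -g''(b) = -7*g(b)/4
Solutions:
 g(b) = C1*exp(-sqrt(7)*b/2) + C2*exp(sqrt(7)*b/2)


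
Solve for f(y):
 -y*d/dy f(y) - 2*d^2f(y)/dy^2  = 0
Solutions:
 f(y) = C1 + C2*erf(y/2)


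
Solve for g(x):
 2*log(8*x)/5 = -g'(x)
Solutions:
 g(x) = C1 - 2*x*log(x)/5 - 6*x*log(2)/5 + 2*x/5


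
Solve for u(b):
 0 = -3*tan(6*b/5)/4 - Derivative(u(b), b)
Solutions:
 u(b) = C1 + 5*log(cos(6*b/5))/8


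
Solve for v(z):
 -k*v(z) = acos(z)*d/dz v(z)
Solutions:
 v(z) = C1*exp(-k*Integral(1/acos(z), z))


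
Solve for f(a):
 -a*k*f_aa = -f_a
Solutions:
 f(a) = C1 + a^(((re(k) + 1)*re(k) + im(k)^2)/(re(k)^2 + im(k)^2))*(C2*sin(log(a)*Abs(im(k))/(re(k)^2 + im(k)^2)) + C3*cos(log(a)*im(k)/(re(k)^2 + im(k)^2)))


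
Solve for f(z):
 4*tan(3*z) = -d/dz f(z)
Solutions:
 f(z) = C1 + 4*log(cos(3*z))/3


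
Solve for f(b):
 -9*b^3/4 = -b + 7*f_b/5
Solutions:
 f(b) = C1 - 45*b^4/112 + 5*b^2/14


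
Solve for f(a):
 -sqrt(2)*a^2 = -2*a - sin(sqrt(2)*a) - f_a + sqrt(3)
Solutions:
 f(a) = C1 + sqrt(2)*a^3/3 - a^2 + sqrt(3)*a + sqrt(2)*cos(sqrt(2)*a)/2


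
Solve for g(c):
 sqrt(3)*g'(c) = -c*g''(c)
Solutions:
 g(c) = C1 + C2*c^(1 - sqrt(3))


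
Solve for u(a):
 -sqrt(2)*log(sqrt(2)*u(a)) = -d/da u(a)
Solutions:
 -sqrt(2)*Integral(1/(2*log(_y) + log(2)), (_y, u(a))) = C1 - a


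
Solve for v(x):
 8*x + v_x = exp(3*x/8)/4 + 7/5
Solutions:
 v(x) = C1 - 4*x^2 + 7*x/5 + 2*exp(3*x/8)/3


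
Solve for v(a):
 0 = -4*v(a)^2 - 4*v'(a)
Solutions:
 v(a) = 1/(C1 + a)


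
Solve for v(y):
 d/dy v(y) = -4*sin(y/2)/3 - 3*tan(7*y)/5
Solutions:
 v(y) = C1 + 3*log(cos(7*y))/35 + 8*cos(y/2)/3


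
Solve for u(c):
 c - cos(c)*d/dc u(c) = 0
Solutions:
 u(c) = C1 + Integral(c/cos(c), c)


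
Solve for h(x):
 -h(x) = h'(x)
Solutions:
 h(x) = C1*exp(-x)


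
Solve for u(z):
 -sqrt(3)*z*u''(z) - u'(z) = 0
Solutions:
 u(z) = C1 + C2*z^(1 - sqrt(3)/3)


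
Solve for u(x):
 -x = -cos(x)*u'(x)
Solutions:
 u(x) = C1 + Integral(x/cos(x), x)


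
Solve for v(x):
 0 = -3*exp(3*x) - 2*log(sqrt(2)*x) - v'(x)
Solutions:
 v(x) = C1 - 2*x*log(x) + x*(2 - log(2)) - exp(3*x)


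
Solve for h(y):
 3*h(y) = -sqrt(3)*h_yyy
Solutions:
 h(y) = C3*exp(-3^(1/6)*y) + (C1*sin(3^(2/3)*y/2) + C2*cos(3^(2/3)*y/2))*exp(3^(1/6)*y/2)


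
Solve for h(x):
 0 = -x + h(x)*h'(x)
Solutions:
 h(x) = -sqrt(C1 + x^2)
 h(x) = sqrt(C1 + x^2)


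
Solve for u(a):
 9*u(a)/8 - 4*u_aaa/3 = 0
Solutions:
 u(a) = C3*exp(3*2^(1/3)*a/4) + (C1*sin(3*2^(1/3)*sqrt(3)*a/8) + C2*cos(3*2^(1/3)*sqrt(3)*a/8))*exp(-3*2^(1/3)*a/8)


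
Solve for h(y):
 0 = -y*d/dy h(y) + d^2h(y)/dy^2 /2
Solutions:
 h(y) = C1 + C2*erfi(y)


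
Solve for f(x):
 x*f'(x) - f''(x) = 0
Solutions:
 f(x) = C1 + C2*erfi(sqrt(2)*x/2)


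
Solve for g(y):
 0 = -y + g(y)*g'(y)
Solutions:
 g(y) = -sqrt(C1 + y^2)
 g(y) = sqrt(C1 + y^2)


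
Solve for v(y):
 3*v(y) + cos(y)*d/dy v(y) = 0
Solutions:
 v(y) = C1*(sin(y) - 1)^(3/2)/(sin(y) + 1)^(3/2)


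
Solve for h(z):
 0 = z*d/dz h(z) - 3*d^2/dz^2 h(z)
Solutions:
 h(z) = C1 + C2*erfi(sqrt(6)*z/6)


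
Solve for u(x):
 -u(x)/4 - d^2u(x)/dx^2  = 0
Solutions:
 u(x) = C1*sin(x/2) + C2*cos(x/2)


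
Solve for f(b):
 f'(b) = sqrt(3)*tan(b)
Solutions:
 f(b) = C1 - sqrt(3)*log(cos(b))


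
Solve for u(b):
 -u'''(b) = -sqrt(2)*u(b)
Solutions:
 u(b) = C3*exp(2^(1/6)*b) + (C1*sin(2^(1/6)*sqrt(3)*b/2) + C2*cos(2^(1/6)*sqrt(3)*b/2))*exp(-2^(1/6)*b/2)


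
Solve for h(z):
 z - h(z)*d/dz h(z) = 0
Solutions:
 h(z) = -sqrt(C1 + z^2)
 h(z) = sqrt(C1 + z^2)


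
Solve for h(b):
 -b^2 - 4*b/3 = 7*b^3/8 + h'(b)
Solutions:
 h(b) = C1 - 7*b^4/32 - b^3/3 - 2*b^2/3


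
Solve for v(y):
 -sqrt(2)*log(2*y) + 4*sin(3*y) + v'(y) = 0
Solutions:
 v(y) = C1 + sqrt(2)*y*(log(y) - 1) + sqrt(2)*y*log(2) + 4*cos(3*y)/3


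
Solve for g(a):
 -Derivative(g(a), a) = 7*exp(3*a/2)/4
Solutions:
 g(a) = C1 - 7*exp(3*a/2)/6


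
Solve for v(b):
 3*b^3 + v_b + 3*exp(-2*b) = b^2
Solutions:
 v(b) = C1 - 3*b^4/4 + b^3/3 + 3*exp(-2*b)/2


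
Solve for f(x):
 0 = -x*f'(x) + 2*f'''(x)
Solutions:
 f(x) = C1 + Integral(C2*airyai(2^(2/3)*x/2) + C3*airybi(2^(2/3)*x/2), x)


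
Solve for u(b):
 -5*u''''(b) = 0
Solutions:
 u(b) = C1 + C2*b + C3*b^2 + C4*b^3


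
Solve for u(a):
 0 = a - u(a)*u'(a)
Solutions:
 u(a) = -sqrt(C1 + a^2)
 u(a) = sqrt(C1 + a^2)


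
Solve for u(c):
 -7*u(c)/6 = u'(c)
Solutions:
 u(c) = C1*exp(-7*c/6)


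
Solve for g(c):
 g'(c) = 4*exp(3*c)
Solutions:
 g(c) = C1 + 4*exp(3*c)/3


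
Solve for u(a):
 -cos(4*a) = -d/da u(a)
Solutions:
 u(a) = C1 + sin(4*a)/4


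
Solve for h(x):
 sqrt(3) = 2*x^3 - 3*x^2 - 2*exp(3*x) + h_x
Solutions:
 h(x) = C1 - x^4/2 + x^3 + sqrt(3)*x + 2*exp(3*x)/3


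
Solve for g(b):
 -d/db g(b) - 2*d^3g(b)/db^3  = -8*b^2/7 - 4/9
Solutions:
 g(b) = C1 + C2*sin(sqrt(2)*b/2) + C3*cos(sqrt(2)*b/2) + 8*b^3/21 - 260*b/63


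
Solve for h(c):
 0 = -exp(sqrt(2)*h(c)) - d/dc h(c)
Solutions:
 h(c) = sqrt(2)*(2*log(1/(C1 + c)) - log(2))/4


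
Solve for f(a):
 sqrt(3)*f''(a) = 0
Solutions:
 f(a) = C1 + C2*a


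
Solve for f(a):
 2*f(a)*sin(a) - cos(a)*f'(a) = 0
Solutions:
 f(a) = C1/cos(a)^2


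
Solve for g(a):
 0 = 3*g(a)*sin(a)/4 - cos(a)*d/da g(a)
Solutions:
 g(a) = C1/cos(a)^(3/4)


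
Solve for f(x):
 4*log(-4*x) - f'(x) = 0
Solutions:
 f(x) = C1 + 4*x*log(-x) + 4*x*(-1 + 2*log(2))


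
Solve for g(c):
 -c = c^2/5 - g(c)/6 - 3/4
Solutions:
 g(c) = 6*c^2/5 + 6*c - 9/2


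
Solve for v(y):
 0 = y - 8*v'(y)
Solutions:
 v(y) = C1 + y^2/16


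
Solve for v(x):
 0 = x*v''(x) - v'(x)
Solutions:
 v(x) = C1 + C2*x^2


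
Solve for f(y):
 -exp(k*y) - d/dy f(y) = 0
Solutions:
 f(y) = C1 - exp(k*y)/k


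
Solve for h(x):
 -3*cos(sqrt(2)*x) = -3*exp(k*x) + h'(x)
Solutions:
 h(x) = C1 - 3*sqrt(2)*sin(sqrt(2)*x)/2 + 3*exp(k*x)/k


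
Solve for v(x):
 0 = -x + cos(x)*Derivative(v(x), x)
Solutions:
 v(x) = C1 + Integral(x/cos(x), x)


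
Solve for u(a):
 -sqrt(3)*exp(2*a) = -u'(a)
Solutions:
 u(a) = C1 + sqrt(3)*exp(2*a)/2


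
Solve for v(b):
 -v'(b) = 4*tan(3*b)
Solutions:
 v(b) = C1 + 4*log(cos(3*b))/3


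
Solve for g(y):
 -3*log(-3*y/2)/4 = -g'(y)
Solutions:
 g(y) = C1 + 3*y*log(-y)/4 + 3*y*(-1 - log(2) + log(3))/4


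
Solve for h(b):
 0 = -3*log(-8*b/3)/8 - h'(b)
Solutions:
 h(b) = C1 - 3*b*log(-b)/8 + 3*b*(-3*log(2) + 1 + log(3))/8


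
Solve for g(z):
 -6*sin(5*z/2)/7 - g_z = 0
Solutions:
 g(z) = C1 + 12*cos(5*z/2)/35


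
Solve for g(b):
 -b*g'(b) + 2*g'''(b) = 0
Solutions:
 g(b) = C1 + Integral(C2*airyai(2^(2/3)*b/2) + C3*airybi(2^(2/3)*b/2), b)


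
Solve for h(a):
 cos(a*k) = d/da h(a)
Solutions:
 h(a) = C1 + sin(a*k)/k


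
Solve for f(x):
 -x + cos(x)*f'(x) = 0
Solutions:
 f(x) = C1 + Integral(x/cos(x), x)


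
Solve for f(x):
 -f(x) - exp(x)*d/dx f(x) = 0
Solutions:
 f(x) = C1*exp(exp(-x))


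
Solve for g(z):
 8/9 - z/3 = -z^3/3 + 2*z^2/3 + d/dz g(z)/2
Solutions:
 g(z) = C1 + z^4/6 - 4*z^3/9 - z^2/3 + 16*z/9


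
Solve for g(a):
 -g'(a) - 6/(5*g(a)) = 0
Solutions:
 g(a) = -sqrt(C1 - 60*a)/5
 g(a) = sqrt(C1 - 60*a)/5


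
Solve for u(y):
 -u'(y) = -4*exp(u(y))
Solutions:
 u(y) = log(-1/(C1 + 4*y))


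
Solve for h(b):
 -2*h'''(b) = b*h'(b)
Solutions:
 h(b) = C1 + Integral(C2*airyai(-2^(2/3)*b/2) + C3*airybi(-2^(2/3)*b/2), b)


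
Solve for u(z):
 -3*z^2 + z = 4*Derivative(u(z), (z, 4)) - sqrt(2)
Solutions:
 u(z) = C1 + C2*z + C3*z^2 + C4*z^3 - z^6/480 + z^5/480 + sqrt(2)*z^4/96


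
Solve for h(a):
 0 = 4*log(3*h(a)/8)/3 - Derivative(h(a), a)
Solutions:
 3*Integral(1/(-log(_y) - log(3) + 3*log(2)), (_y, h(a)))/4 = C1 - a


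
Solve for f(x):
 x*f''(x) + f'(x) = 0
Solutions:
 f(x) = C1 + C2*log(x)


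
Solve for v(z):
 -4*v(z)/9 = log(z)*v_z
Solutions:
 v(z) = C1*exp(-4*li(z)/9)


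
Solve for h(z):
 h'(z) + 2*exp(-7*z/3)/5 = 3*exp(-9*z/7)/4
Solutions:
 h(z) = C1 + 6*exp(-7*z/3)/35 - 7*exp(-9*z/7)/12


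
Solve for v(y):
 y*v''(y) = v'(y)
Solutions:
 v(y) = C1 + C2*y^2


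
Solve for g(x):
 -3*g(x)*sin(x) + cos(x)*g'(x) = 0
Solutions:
 g(x) = C1/cos(x)^3


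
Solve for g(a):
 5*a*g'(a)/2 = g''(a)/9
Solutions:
 g(a) = C1 + C2*erfi(3*sqrt(5)*a/2)


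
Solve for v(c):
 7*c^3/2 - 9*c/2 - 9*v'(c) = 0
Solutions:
 v(c) = C1 + 7*c^4/72 - c^2/4


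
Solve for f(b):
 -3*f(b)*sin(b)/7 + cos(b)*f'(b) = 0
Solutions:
 f(b) = C1/cos(b)^(3/7)


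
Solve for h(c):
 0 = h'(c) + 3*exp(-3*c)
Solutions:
 h(c) = C1 + exp(-3*c)


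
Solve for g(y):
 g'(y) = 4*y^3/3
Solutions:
 g(y) = C1 + y^4/3


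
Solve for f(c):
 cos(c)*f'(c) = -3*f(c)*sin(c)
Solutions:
 f(c) = C1*cos(c)^3


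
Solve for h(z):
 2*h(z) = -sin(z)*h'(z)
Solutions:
 h(z) = C1*(cos(z) + 1)/(cos(z) - 1)


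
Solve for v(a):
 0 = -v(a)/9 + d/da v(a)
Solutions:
 v(a) = C1*exp(a/9)


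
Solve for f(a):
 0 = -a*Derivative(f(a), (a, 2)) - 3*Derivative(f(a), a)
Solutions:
 f(a) = C1 + C2/a^2


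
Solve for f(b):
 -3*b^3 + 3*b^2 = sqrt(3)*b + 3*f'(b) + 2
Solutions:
 f(b) = C1 - b^4/4 + b^3/3 - sqrt(3)*b^2/6 - 2*b/3


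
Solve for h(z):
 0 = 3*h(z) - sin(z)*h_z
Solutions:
 h(z) = C1*(cos(z) - 1)^(3/2)/(cos(z) + 1)^(3/2)


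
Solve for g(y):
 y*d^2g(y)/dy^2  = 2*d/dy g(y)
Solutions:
 g(y) = C1 + C2*y^3


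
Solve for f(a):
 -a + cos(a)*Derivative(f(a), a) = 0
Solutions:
 f(a) = C1 + Integral(a/cos(a), a)


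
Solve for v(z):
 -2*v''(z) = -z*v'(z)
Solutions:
 v(z) = C1 + C2*erfi(z/2)


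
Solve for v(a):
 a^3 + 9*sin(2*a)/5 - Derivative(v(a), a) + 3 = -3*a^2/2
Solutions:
 v(a) = C1 + a^4/4 + a^3/2 + 3*a - 9*cos(2*a)/10


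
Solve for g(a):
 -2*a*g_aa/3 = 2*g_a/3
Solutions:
 g(a) = C1 + C2*log(a)


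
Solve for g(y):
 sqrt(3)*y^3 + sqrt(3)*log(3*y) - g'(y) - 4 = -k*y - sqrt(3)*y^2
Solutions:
 g(y) = C1 + k*y^2/2 + sqrt(3)*y^4/4 + sqrt(3)*y^3/3 + sqrt(3)*y*log(y) - 4*y - sqrt(3)*y + sqrt(3)*y*log(3)


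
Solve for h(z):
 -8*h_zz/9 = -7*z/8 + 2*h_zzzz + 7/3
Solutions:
 h(z) = C1 + C2*z + C3*sin(2*z/3) + C4*cos(2*z/3) + 21*z^3/128 - 21*z^2/16


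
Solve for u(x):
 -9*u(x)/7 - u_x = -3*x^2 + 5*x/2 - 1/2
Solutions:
 u(x) = C1*exp(-9*x/7) + 7*x^2/3 - 301*x/54 + 1148/243


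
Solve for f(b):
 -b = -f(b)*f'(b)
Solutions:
 f(b) = -sqrt(C1 + b^2)
 f(b) = sqrt(C1 + b^2)


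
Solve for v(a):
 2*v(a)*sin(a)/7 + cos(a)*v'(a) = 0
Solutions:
 v(a) = C1*cos(a)^(2/7)


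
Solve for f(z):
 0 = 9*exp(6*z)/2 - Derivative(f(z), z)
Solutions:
 f(z) = C1 + 3*exp(6*z)/4


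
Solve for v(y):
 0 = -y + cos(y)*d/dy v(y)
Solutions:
 v(y) = C1 + Integral(y/cos(y), y)


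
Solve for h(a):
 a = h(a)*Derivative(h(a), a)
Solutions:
 h(a) = -sqrt(C1 + a^2)
 h(a) = sqrt(C1 + a^2)


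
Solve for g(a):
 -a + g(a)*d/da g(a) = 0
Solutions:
 g(a) = -sqrt(C1 + a^2)
 g(a) = sqrt(C1 + a^2)


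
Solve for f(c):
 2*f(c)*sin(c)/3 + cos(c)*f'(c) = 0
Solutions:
 f(c) = C1*cos(c)^(2/3)


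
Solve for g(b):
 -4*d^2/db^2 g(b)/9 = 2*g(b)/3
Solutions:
 g(b) = C1*sin(sqrt(6)*b/2) + C2*cos(sqrt(6)*b/2)


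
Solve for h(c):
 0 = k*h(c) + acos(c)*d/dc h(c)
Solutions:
 h(c) = C1*exp(-k*Integral(1/acos(c), c))


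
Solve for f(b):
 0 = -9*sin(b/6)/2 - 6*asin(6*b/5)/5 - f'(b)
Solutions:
 f(b) = C1 - 6*b*asin(6*b/5)/5 - sqrt(25 - 36*b^2)/5 + 27*cos(b/6)


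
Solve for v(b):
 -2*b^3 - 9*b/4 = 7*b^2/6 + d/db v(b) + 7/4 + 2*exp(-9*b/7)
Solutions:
 v(b) = C1 - b^4/2 - 7*b^3/18 - 9*b^2/8 - 7*b/4 + 14*exp(-9*b/7)/9


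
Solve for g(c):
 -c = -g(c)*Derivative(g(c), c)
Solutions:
 g(c) = -sqrt(C1 + c^2)
 g(c) = sqrt(C1 + c^2)


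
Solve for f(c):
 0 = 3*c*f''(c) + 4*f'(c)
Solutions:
 f(c) = C1 + C2/c^(1/3)


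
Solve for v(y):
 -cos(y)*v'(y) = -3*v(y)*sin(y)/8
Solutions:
 v(y) = C1/cos(y)^(3/8)


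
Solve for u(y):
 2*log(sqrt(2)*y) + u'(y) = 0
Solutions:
 u(y) = C1 - 2*y*log(y) - y*log(2) + 2*y


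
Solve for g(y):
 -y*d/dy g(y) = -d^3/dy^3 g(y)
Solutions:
 g(y) = C1 + Integral(C2*airyai(y) + C3*airybi(y), y)


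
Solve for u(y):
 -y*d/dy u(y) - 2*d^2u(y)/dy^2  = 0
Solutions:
 u(y) = C1 + C2*erf(y/2)


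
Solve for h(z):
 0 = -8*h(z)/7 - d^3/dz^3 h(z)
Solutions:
 h(z) = C3*exp(-2*7^(2/3)*z/7) + (C1*sin(sqrt(3)*7^(2/3)*z/7) + C2*cos(sqrt(3)*7^(2/3)*z/7))*exp(7^(2/3)*z/7)


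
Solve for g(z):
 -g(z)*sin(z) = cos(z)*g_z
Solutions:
 g(z) = C1*cos(z)


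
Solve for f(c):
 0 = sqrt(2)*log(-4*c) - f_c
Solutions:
 f(c) = C1 + sqrt(2)*c*log(-c) + sqrt(2)*c*(-1 + 2*log(2))


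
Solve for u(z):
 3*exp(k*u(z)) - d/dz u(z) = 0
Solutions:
 u(z) = Piecewise((log(-1/(C1*k + 3*k*z))/k, Ne(k, 0)), (nan, True))
 u(z) = Piecewise((C1 + 3*z, Eq(k, 0)), (nan, True))


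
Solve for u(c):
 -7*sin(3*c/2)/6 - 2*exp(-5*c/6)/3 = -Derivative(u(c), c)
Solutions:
 u(c) = C1 - 7*cos(3*c/2)/9 - 4*exp(-5*c/6)/5


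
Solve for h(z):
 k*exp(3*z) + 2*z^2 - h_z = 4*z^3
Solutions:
 h(z) = C1 + k*exp(3*z)/3 - z^4 + 2*z^3/3


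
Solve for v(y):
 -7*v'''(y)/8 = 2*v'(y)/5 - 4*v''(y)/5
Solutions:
 v(y) = C1 + (C2*sin(4*sqrt(19)*y/35) + C3*cos(4*sqrt(19)*y/35))*exp(16*y/35)


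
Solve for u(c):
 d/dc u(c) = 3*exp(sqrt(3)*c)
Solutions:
 u(c) = C1 + sqrt(3)*exp(sqrt(3)*c)


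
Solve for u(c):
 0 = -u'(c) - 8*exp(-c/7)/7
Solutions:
 u(c) = C1 + 8*exp(-c/7)


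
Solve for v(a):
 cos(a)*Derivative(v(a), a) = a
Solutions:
 v(a) = C1 + Integral(a/cos(a), a)


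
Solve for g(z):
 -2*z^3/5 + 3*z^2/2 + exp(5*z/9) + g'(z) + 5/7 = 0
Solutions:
 g(z) = C1 + z^4/10 - z^3/2 - 5*z/7 - 9*exp(5*z/9)/5


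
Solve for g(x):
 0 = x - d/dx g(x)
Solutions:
 g(x) = C1 + x^2/2


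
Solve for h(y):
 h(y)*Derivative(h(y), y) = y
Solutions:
 h(y) = -sqrt(C1 + y^2)
 h(y) = sqrt(C1 + y^2)


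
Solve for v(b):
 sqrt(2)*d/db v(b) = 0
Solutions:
 v(b) = C1


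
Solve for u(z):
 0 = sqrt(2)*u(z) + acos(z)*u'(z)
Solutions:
 u(z) = C1*exp(-sqrt(2)*Integral(1/acos(z), z))


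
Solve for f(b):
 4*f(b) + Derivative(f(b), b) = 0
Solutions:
 f(b) = C1*exp(-4*b)


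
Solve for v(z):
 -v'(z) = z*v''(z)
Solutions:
 v(z) = C1 + C2*log(z)


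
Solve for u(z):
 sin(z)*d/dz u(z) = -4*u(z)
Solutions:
 u(z) = C1*(cos(z)^2 + 2*cos(z) + 1)/(cos(z)^2 - 2*cos(z) + 1)


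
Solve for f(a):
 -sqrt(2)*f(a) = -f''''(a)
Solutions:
 f(a) = C1*exp(-2^(1/8)*a) + C2*exp(2^(1/8)*a) + C3*sin(2^(1/8)*a) + C4*cos(2^(1/8)*a)


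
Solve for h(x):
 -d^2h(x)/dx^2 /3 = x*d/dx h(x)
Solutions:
 h(x) = C1 + C2*erf(sqrt(6)*x/2)


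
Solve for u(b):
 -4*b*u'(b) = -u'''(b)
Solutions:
 u(b) = C1 + Integral(C2*airyai(2^(2/3)*b) + C3*airybi(2^(2/3)*b), b)


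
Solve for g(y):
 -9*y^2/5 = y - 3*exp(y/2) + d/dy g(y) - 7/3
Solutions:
 g(y) = C1 - 3*y^3/5 - y^2/2 + 7*y/3 + 6*exp(y/2)


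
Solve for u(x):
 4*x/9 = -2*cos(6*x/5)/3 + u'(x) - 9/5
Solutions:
 u(x) = C1 + 2*x^2/9 + 9*x/5 + 5*sin(6*x/5)/9


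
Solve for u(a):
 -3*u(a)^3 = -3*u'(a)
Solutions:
 u(a) = -sqrt(2)*sqrt(-1/(C1 + a))/2
 u(a) = sqrt(2)*sqrt(-1/(C1 + a))/2


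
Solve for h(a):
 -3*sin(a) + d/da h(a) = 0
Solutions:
 h(a) = C1 - 3*cos(a)


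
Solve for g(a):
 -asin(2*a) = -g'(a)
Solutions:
 g(a) = C1 + a*asin(2*a) + sqrt(1 - 4*a^2)/2


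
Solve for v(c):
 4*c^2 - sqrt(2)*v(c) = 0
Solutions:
 v(c) = 2*sqrt(2)*c^2


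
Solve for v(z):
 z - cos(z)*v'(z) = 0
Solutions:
 v(z) = C1 + Integral(z/cos(z), z)


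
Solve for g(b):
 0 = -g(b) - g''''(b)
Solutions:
 g(b) = (C1*sin(sqrt(2)*b/2) + C2*cos(sqrt(2)*b/2))*exp(-sqrt(2)*b/2) + (C3*sin(sqrt(2)*b/2) + C4*cos(sqrt(2)*b/2))*exp(sqrt(2)*b/2)


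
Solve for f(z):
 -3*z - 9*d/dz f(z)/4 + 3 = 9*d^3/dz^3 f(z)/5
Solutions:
 f(z) = C1 + C2*sin(sqrt(5)*z/2) + C3*cos(sqrt(5)*z/2) - 2*z^2/3 + 4*z/3


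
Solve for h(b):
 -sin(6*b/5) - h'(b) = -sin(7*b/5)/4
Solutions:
 h(b) = C1 + 5*cos(6*b/5)/6 - 5*cos(7*b/5)/28


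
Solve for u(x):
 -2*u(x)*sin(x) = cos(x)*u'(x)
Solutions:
 u(x) = C1*cos(x)^2


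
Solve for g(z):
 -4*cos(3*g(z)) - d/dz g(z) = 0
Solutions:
 g(z) = -asin((C1 + exp(24*z))/(C1 - exp(24*z)))/3 + pi/3
 g(z) = asin((C1 + exp(24*z))/(C1 - exp(24*z)))/3


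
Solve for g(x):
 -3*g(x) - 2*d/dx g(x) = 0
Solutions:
 g(x) = C1*exp(-3*x/2)


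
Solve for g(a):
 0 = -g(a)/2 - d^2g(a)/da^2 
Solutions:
 g(a) = C1*sin(sqrt(2)*a/2) + C2*cos(sqrt(2)*a/2)


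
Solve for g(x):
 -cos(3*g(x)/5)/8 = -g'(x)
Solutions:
 -x/8 - 5*log(sin(3*g(x)/5) - 1)/6 + 5*log(sin(3*g(x)/5) + 1)/6 = C1


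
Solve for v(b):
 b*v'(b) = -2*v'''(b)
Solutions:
 v(b) = C1 + Integral(C2*airyai(-2^(2/3)*b/2) + C3*airybi(-2^(2/3)*b/2), b)


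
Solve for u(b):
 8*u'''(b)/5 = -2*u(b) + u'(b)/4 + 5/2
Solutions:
 u(b) = C1*exp(30^(1/3)*b*(30^(1/3)/(sqrt(82914) + 288)^(1/3) + (sqrt(82914) + 288)^(1/3))/48)*sin(10^(1/3)*3^(1/6)*b*(-3^(2/3)*(sqrt(82914) + 288)^(1/3) + 3*10^(1/3)/(sqrt(82914) + 288)^(1/3))/48) + C2*exp(30^(1/3)*b*(30^(1/3)/(sqrt(82914) + 288)^(1/3) + (sqrt(82914) + 288)^(1/3))/48)*cos(10^(1/3)*3^(1/6)*b*(-3^(2/3)*(sqrt(82914) + 288)^(1/3) + 3*10^(1/3)/(sqrt(82914) + 288)^(1/3))/48) + C3*exp(-30^(1/3)*b*(30^(1/3)/(sqrt(82914) + 288)^(1/3) + (sqrt(82914) + 288)^(1/3))/24) + 5/4


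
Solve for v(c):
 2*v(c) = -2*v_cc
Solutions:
 v(c) = C1*sin(c) + C2*cos(c)


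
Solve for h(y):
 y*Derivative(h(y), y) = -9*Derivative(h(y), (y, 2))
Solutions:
 h(y) = C1 + C2*erf(sqrt(2)*y/6)


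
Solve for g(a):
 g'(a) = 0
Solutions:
 g(a) = C1


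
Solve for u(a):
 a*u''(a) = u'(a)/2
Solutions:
 u(a) = C1 + C2*a^(3/2)


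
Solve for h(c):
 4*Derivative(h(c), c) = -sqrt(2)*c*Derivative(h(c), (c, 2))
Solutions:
 h(c) = C1 + C2*c^(1 - 2*sqrt(2))


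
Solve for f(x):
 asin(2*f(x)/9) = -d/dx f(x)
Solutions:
 Integral(1/asin(2*_y/9), (_y, f(x))) = C1 - x


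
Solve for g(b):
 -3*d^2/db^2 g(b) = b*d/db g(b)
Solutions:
 g(b) = C1 + C2*erf(sqrt(6)*b/6)


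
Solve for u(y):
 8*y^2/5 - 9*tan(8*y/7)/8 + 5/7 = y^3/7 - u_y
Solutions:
 u(y) = C1 + y^4/28 - 8*y^3/15 - 5*y/7 - 63*log(cos(8*y/7))/64


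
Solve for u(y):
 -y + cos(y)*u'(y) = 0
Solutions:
 u(y) = C1 + Integral(y/cos(y), y)


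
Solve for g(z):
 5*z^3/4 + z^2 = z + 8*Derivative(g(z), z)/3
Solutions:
 g(z) = C1 + 15*z^4/128 + z^3/8 - 3*z^2/16


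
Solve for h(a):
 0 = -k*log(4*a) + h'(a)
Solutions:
 h(a) = C1 + a*k*log(a) - a*k + a*k*log(4)


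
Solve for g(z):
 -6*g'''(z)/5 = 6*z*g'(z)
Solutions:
 g(z) = C1 + Integral(C2*airyai(-5^(1/3)*z) + C3*airybi(-5^(1/3)*z), z)


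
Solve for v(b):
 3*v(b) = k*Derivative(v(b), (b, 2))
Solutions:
 v(b) = C1*exp(-sqrt(3)*b*sqrt(1/k)) + C2*exp(sqrt(3)*b*sqrt(1/k))


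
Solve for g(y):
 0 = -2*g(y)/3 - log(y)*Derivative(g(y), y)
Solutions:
 g(y) = C1*exp(-2*li(y)/3)


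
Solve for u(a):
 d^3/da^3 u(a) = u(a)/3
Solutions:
 u(a) = C3*exp(3^(2/3)*a/3) + (C1*sin(3^(1/6)*a/2) + C2*cos(3^(1/6)*a/2))*exp(-3^(2/3)*a/6)


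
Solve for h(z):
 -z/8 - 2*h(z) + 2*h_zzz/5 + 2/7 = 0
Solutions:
 h(z) = C3*exp(5^(1/3)*z) - z/16 + (C1*sin(sqrt(3)*5^(1/3)*z/2) + C2*cos(sqrt(3)*5^(1/3)*z/2))*exp(-5^(1/3)*z/2) + 1/7


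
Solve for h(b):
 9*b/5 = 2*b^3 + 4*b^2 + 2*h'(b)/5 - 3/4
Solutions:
 h(b) = C1 - 5*b^4/4 - 10*b^3/3 + 9*b^2/4 + 15*b/8


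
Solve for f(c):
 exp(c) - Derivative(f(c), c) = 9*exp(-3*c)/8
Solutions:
 f(c) = C1 + exp(c) + 3*exp(-3*c)/8


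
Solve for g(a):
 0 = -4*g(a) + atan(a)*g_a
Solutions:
 g(a) = C1*exp(4*Integral(1/atan(a), a))


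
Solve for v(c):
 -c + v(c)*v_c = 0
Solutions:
 v(c) = -sqrt(C1 + c^2)
 v(c) = sqrt(C1 + c^2)


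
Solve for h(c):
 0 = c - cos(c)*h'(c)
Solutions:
 h(c) = C1 + Integral(c/cos(c), c)


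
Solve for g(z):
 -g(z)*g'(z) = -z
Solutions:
 g(z) = -sqrt(C1 + z^2)
 g(z) = sqrt(C1 + z^2)


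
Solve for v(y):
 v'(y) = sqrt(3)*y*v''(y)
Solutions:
 v(y) = C1 + C2*y^(sqrt(3)/3 + 1)


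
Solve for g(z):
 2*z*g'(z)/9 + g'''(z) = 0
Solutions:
 g(z) = C1 + Integral(C2*airyai(-6^(1/3)*z/3) + C3*airybi(-6^(1/3)*z/3), z)


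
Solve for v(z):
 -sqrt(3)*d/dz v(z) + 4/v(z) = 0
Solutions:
 v(z) = -sqrt(C1 + 24*sqrt(3)*z)/3
 v(z) = sqrt(C1 + 24*sqrt(3)*z)/3


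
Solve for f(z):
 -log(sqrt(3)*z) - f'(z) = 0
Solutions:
 f(z) = C1 - z*log(z) - z*log(3)/2 + z


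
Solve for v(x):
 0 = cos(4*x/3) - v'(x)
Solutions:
 v(x) = C1 + 3*sin(4*x/3)/4


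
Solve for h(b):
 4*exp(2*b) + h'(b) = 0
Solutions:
 h(b) = C1 - 2*exp(2*b)


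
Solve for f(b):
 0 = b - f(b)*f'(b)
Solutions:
 f(b) = -sqrt(C1 + b^2)
 f(b) = sqrt(C1 + b^2)


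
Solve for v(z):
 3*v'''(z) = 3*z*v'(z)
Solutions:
 v(z) = C1 + Integral(C2*airyai(z) + C3*airybi(z), z)


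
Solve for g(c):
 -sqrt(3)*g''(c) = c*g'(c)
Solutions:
 g(c) = C1 + C2*erf(sqrt(2)*3^(3/4)*c/6)


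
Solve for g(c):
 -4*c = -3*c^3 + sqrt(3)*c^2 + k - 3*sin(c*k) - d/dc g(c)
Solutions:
 g(c) = C1 - 3*c^4/4 + sqrt(3)*c^3/3 + 2*c^2 + c*k + 3*cos(c*k)/k


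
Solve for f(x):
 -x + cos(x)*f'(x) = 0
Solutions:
 f(x) = C1 + Integral(x/cos(x), x)


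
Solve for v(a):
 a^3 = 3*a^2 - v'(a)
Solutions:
 v(a) = C1 - a^4/4 + a^3


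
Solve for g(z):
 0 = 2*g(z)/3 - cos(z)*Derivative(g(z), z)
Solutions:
 g(z) = C1*(sin(z) + 1)^(1/3)/(sin(z) - 1)^(1/3)


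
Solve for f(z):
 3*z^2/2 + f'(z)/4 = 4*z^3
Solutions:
 f(z) = C1 + 4*z^4 - 2*z^3


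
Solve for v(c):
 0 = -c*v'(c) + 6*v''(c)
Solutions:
 v(c) = C1 + C2*erfi(sqrt(3)*c/6)


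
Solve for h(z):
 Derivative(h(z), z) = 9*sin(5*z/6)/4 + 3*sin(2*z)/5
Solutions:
 h(z) = C1 - 27*cos(5*z/6)/10 - 3*cos(2*z)/10
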